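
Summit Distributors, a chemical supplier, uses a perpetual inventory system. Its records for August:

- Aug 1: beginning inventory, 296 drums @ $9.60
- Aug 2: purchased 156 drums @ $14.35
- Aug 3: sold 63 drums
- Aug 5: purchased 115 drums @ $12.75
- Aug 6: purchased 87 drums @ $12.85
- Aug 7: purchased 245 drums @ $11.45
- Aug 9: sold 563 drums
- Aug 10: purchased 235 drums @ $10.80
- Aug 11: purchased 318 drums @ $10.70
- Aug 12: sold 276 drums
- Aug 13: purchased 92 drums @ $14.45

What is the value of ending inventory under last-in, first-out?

Aug 3, 63 sold [LIFO — newest first]: 63 @ $14.35 = $904.05
Aug 9, 563 sold [LIFO — newest first]: 245 @ $11.45 + 87 @ $12.85 + 115 @ $12.75 + 93 @ $14.35 + 23 @ $9.60 = $6,944.80
Aug 12, 276 sold [LIFO — newest first]: 276 @ $10.70 = $2,953.20
Total COGS = $904.05 + $6,944.80 + $2,953.20 = $10,802.05
Ending inventory: 273 @ $9.60 + 235 @ $10.80 + 42 @ $10.70 + 92 @ $14.45 = $6,937.60
Check: goods available $17,739.65 = COGS $10,802.05 + ending $6,937.60

Ending inventory = $6,937.60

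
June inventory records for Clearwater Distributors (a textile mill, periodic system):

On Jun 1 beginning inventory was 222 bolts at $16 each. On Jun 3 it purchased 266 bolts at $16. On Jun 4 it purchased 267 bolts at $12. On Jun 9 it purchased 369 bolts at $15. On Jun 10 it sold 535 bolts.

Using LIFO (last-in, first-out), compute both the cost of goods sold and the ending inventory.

Jun 10, 535 sold [LIFO — newest first]: 369 @ $15 + 166 @ $12 = $7,527
Ending inventory: 222 @ $16 + 266 @ $16 + 101 @ $12 = $9,020

COGS = $7,527; ending inventory = $9,020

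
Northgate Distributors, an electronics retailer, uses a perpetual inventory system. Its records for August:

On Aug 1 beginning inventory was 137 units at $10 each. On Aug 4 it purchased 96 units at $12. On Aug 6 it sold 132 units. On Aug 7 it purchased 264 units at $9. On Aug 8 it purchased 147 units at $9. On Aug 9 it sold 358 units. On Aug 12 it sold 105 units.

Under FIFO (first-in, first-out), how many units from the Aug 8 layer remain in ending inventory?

Aug 6, 132 sold [FIFO — oldest first]: 132 @ $10 = $1,320
Aug 9, 358 sold [FIFO — oldest first]: 5 @ $10 + 96 @ $12 + 257 @ $9 = $3,515
Aug 12, 105 sold [FIFO — oldest first]: 7 @ $9 + 98 @ $9 = $945
Total COGS = $1,320 + $3,515 + $945 = $5,780
Ending inventory: 49 @ $9 = $441

49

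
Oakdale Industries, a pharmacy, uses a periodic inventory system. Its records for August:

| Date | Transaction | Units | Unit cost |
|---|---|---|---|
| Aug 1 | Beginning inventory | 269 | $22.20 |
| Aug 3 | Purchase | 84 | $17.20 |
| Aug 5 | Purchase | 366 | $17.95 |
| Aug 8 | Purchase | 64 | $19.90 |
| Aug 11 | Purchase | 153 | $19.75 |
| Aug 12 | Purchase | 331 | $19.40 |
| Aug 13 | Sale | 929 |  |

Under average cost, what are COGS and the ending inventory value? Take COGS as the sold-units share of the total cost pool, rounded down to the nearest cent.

COGS = $18,112.97; ending inventory = $6,590.08

Aug 13, sell 929: 929/1267 × $24,703.05 → $18,112.97
Ending inventory (cost pool remaining) = $6,590.08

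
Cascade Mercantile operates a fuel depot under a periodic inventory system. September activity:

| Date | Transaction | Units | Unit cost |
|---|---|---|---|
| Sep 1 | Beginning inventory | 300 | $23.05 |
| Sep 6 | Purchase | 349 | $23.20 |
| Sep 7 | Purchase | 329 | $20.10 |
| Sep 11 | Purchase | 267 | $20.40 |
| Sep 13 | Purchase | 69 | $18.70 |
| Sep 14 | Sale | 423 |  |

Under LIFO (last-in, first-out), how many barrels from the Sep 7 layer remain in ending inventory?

242

Sep 14, 423 sold [LIFO — newest first]: 69 @ $18.70 + 267 @ $20.40 + 87 @ $20.10 = $8,485.80
Ending inventory: 300 @ $23.05 + 349 @ $23.20 + 242 @ $20.10 = $19,876.00
Check: goods available $28,361.80 = COGS $8,485.80 + ending $19,876.00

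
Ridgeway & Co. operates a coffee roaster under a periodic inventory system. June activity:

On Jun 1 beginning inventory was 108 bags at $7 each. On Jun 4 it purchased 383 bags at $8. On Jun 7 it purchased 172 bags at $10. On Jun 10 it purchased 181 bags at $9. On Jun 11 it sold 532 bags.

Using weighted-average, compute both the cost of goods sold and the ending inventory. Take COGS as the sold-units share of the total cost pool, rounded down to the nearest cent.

COGS = $4,518.84; ending inventory = $2,650.16

Jun 11, sell 532: 532/844 × $7,169.00 → $4,518.84
Ending inventory (cost pool remaining) = $2,650.16
Check: goods available $7,169.00 = COGS $4,518.84 + ending $2,650.16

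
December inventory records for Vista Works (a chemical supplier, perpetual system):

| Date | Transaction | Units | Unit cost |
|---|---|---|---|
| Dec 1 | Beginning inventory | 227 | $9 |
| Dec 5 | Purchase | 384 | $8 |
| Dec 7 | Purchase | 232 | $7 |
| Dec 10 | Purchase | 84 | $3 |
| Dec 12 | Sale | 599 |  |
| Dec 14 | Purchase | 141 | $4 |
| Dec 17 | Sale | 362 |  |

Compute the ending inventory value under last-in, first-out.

Ending inventory = $963

Dec 12, 599 sold [LIFO — newest first]: 84 @ $3 + 232 @ $7 + 283 @ $8 = $4,140
Dec 17, 362 sold [LIFO — newest first]: 141 @ $4 + 101 @ $8 + 120 @ $9 = $2,452
Total COGS = $4,140 + $2,452 = $6,592
Ending inventory: 107 @ $9 = $963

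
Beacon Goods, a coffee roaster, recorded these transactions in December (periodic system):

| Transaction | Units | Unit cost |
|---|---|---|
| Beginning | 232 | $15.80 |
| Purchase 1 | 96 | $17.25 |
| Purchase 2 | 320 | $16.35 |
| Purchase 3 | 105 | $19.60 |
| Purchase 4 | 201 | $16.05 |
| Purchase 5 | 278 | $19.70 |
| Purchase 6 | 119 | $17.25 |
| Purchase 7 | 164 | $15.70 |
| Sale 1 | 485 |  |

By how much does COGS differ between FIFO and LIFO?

FIFO COGS: 232 @ $15.80 + 96 @ $17.25 + 157 @ $16.35 = $7,888.55
LIFO COGS: 164 @ $15.70 + 119 @ $17.25 + 202 @ $19.70 = $8,606.95
Difference = |$7,888.55 − $8,606.95| = $718.40

$718.40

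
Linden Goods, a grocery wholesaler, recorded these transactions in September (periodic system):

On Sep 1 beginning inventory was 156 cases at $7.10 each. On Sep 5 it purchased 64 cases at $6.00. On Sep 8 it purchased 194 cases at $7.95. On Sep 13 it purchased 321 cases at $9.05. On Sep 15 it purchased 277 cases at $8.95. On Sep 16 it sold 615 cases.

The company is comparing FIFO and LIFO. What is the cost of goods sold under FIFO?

COGS = $4,852.95

FIFO COGS: 156 @ $7.10 + 64 @ $6.00 + 194 @ $7.95 + 201 @ $9.05 = $4,852.95
LIFO COGS: 277 @ $8.95 + 321 @ $9.05 + 17 @ $7.95 = $5,519.35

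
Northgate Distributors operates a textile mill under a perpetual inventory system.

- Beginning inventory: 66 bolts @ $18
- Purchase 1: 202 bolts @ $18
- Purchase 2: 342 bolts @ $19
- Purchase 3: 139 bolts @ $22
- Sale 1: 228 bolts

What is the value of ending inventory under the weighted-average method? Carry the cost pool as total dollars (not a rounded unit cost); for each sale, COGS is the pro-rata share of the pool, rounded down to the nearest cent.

Ending inventory = $10,002.65

After Beginning: 66 on hand, pool $1,188.00 (≈ $18.0000 each)
After Purchase 1: 268 on hand, pool $4,824.00 (≈ $18.0000 each)
After Purchase 2: 610 on hand, pool $11,322.00 (≈ $18.5607 each)
After Purchase 3: 749 on hand, pool $14,380.00 (≈ $19.1989 each)
Sale 1, sell 228: 228/749 × $14,380.00 → $4,377.35
Ending inventory (cost pool remaining) = $10,002.65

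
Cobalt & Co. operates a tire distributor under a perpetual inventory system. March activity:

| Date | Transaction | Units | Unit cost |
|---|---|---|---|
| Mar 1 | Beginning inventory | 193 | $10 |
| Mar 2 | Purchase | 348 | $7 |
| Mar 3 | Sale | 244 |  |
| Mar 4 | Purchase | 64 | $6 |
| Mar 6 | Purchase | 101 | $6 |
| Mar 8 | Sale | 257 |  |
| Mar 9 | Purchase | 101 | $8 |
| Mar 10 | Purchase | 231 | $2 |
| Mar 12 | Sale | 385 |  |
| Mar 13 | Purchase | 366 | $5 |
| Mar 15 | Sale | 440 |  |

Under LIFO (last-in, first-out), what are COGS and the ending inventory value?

Mar 3, 244 sold [LIFO — newest first]: 244 @ $7 = $1,708
Mar 8, 257 sold [LIFO — newest first]: 101 @ $6 + 64 @ $6 + 92 @ $7 = $1,634
Mar 12, 385 sold [LIFO — newest first]: 231 @ $2 + 101 @ $8 + 12 @ $7 + 41 @ $10 = $1,764
Mar 15, 440 sold [LIFO — newest first]: 366 @ $5 + 74 @ $10 = $2,570
Total COGS = $1,708 + $1,634 + $1,764 + $2,570 = $7,676
Ending inventory: 78 @ $10 = $780
Check: goods available $8,456 = COGS $7,676 + ending $780

COGS = $7,676; ending inventory = $780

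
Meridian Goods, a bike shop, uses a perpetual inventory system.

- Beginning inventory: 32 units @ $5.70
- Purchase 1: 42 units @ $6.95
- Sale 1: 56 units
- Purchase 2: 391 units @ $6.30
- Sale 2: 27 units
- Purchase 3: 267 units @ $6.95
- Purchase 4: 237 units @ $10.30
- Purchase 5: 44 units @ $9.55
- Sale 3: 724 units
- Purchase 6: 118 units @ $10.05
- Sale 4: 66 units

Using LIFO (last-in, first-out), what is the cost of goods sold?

Sale 1 (56) [LIFO — newest first]: 42 @ $6.95 + 14 @ $5.70 = $371.70
Sale 2 (27) [LIFO — newest first]: 27 @ $6.30 = $170.10
Sale 3 (724) [LIFO — newest first]: 44 @ $9.55 + 237 @ $10.30 + 267 @ $6.95 + 176 @ $6.30 = $5,825.75
Sale 4 (66) [LIFO — newest first]: 66 @ $10.05 = $663.30
Total COGS = $371.70 + $170.10 + $5,825.75 + $663.30 = $7,030.85
Ending inventory: 18 @ $5.70 + 188 @ $6.30 + 52 @ $10.05 = $1,809.60
Check: goods available $8,840.45 = COGS $7,030.85 + ending $1,809.60

COGS = $7,030.85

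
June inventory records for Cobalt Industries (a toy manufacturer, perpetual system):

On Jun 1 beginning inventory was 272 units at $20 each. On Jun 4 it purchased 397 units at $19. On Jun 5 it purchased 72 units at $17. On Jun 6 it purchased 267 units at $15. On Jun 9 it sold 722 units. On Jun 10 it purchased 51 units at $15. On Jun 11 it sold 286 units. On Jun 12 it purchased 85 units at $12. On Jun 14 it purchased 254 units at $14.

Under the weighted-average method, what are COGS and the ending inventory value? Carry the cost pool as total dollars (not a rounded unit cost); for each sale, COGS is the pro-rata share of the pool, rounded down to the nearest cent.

After Jun 1: 272 on hand, pool $5,440.00 (≈ $20.0000 each)
After Jun 4: 669 on hand, pool $12,983.00 (≈ $19.4066 each)
After Jun 5: 741 on hand, pool $14,207.00 (≈ $19.1727 each)
After Jun 6: 1008 on hand, pool $18,212.00 (≈ $18.0675 each)
Jun 9, sell 722: 722/1008 × $18,212.00 → $13,044.70
After Jun 10: 337 on hand, pool $5,932.30 (≈ $17.6033 each)
Jun 11, sell 286: 286/337 × $5,932.30 → $5,034.53
After Jun 12: 136 on hand, pool $1,917.77 (≈ $14.1013 each)
After Jun 14: 390 on hand, pool $5,473.77 (≈ $14.0353 each)
Total COGS = $13,044.70 + $5,034.53 = $18,079.23
Ending inventory (cost pool remaining) = $5,473.77

COGS = $18,079.23; ending inventory = $5,473.77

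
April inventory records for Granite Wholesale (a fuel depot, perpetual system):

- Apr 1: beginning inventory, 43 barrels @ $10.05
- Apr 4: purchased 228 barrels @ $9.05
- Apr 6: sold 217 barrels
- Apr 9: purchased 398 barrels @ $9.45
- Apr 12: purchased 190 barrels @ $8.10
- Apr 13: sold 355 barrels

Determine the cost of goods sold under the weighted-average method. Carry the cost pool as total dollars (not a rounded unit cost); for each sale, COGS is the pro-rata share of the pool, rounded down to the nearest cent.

COGS = $5,203.99

After Apr 1: 43 on hand, pool $432.15 (≈ $10.0500 each)
After Apr 4: 271 on hand, pool $2,495.55 (≈ $9.2087 each)
Apr 6, sell 217: 217/271 × $2,495.55 → $1,998.28
After Apr 9: 452 on hand, pool $4,258.37 (≈ $9.4212 each)
After Apr 12: 642 on hand, pool $5,797.37 (≈ $9.0302 each)
Apr 13, sell 355: 355/642 × $5,797.37 → $3,205.71
Total COGS = $1,998.28 + $3,205.71 = $5,203.99
Ending inventory (cost pool remaining) = $2,591.66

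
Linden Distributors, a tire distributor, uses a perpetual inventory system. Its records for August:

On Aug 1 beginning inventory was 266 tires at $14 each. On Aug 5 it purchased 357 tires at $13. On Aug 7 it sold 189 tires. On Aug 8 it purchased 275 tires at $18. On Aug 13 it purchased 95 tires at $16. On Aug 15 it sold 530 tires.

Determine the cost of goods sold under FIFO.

COGS = $10,093

Aug 7, 189 sold [FIFO — oldest first]: 189 @ $14 = $2,646
Aug 15, 530 sold [FIFO — oldest first]: 77 @ $14 + 357 @ $13 + 96 @ $18 = $7,447
Total COGS = $2,646 + $7,447 = $10,093
Ending inventory: 179 @ $18 + 95 @ $16 = $4,742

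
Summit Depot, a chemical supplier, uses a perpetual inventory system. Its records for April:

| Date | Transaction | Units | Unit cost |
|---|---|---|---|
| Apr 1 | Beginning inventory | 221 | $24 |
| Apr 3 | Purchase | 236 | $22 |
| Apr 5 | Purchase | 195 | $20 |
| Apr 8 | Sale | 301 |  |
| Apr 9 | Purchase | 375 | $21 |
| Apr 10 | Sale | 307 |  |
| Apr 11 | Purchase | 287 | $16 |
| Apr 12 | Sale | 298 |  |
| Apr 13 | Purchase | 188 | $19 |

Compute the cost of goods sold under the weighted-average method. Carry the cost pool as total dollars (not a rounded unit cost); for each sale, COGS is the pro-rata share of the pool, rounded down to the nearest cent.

After Apr 1: 221 on hand, pool $5,304.00 (≈ $24.0000 each)
After Apr 3: 457 on hand, pool $10,496.00 (≈ $22.9672 each)
After Apr 5: 652 on hand, pool $14,396.00 (≈ $22.0798 each)
Apr 8, sell 301: 301/652 × $14,396.00 → $6,646.00
After Apr 9: 726 on hand, pool $15,625.00 (≈ $21.5220 each)
Apr 10, sell 307: 307/726 × $15,625.00 → $6,607.26
After Apr 11: 706 on hand, pool $13,609.74 (≈ $19.2773 each)
Apr 12, sell 298: 298/706 × $13,609.74 → $5,744.62
After Apr 13: 596 on hand, pool $11,437.12 (≈ $19.1898 each)
Total COGS = $6,646.00 + $6,607.26 + $5,744.62 = $18,997.88
Ending inventory (cost pool remaining) = $11,437.12

COGS = $18,997.88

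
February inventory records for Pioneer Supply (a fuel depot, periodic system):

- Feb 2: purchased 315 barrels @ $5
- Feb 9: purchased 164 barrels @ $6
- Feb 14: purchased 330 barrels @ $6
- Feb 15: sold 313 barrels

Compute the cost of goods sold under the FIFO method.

Feb 15, 313 sold [FIFO — oldest first]: 313 @ $5 = $1,565
Ending inventory: 2 @ $5 + 164 @ $6 + 330 @ $6 = $2,974

COGS = $1,565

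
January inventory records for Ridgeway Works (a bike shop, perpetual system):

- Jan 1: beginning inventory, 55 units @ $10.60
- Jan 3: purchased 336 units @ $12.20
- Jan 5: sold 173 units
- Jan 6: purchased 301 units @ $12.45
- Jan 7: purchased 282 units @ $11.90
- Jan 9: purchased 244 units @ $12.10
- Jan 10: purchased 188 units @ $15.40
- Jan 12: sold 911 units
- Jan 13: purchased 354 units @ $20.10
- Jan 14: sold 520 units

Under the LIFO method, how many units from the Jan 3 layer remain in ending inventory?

Jan 5, 173 sold [LIFO — newest first]: 173 @ $12.20 = $2,110.60
Jan 12, 911 sold [LIFO — newest first]: 188 @ $15.40 + 244 @ $12.10 + 282 @ $11.90 + 197 @ $12.45 = $11,656.05
Jan 14, 520 sold [LIFO — newest first]: 354 @ $20.10 + 104 @ $12.45 + 62 @ $12.20 = $9,166.60
Total COGS = $2,110.60 + $11,656.05 + $9,166.60 = $22,933.25
Ending inventory: 55 @ $10.60 + 101 @ $12.20 = $1,815.20

101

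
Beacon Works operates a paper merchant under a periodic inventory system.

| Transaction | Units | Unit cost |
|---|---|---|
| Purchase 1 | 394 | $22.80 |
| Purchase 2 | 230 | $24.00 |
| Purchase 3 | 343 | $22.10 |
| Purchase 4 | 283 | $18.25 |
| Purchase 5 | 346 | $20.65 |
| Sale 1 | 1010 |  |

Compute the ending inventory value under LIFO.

Ending inventory = $13,591.20

Sale 1 (1010) [LIFO — newest first]: 346 @ $20.65 + 283 @ $18.25 + 343 @ $22.10 + 38 @ $24.00 = $20,801.95
Ending inventory: 394 @ $22.80 + 192 @ $24.00 = $13,591.20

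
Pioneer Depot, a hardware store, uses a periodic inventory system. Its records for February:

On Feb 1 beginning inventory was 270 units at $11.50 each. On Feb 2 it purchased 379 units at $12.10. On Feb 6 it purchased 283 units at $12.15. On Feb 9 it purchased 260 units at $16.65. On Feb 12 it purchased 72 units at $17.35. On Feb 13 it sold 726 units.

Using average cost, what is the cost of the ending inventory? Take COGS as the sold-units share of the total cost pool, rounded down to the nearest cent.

Feb 13, sell 726: 726/1264 × $16,707.55 → $9,596.26
Ending inventory (cost pool remaining) = $7,111.29
Check: goods available $16,707.55 = COGS $9,596.26 + ending $7,111.29

Ending inventory = $7,111.29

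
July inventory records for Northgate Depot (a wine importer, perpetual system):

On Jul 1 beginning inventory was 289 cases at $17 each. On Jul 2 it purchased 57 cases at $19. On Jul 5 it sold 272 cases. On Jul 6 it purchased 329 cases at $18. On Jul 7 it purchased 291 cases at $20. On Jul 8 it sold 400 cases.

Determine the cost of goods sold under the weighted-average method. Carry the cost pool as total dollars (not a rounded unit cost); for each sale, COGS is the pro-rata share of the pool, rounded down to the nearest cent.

After Jul 1: 289 on hand, pool $4,913.00 (≈ $17.0000 each)
After Jul 2: 346 on hand, pool $5,996.00 (≈ $17.3295 each)
Jul 5, sell 272: 272/346 × $5,996.00 → $4,713.61
After Jul 6: 403 on hand, pool $7,204.39 (≈ $17.8769 each)
After Jul 7: 694 on hand, pool $13,024.39 (≈ $18.7671 each)
Jul 8, sell 400: 400/694 × $13,024.39 → $7,506.85
Total COGS = $4,713.61 + $7,506.85 = $12,220.46
Ending inventory (cost pool remaining) = $5,517.54

COGS = $12,220.46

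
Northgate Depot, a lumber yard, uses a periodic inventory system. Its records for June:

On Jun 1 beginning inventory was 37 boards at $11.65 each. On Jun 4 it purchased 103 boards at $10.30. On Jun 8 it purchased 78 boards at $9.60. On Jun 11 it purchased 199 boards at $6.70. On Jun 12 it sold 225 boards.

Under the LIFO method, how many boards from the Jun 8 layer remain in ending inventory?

52

Jun 12, 225 sold [LIFO — newest first]: 199 @ $6.70 + 26 @ $9.60 = $1,582.90
Ending inventory: 37 @ $11.65 + 103 @ $10.30 + 52 @ $9.60 = $1,991.15
Check: goods available $3,574.05 = COGS $1,582.90 + ending $1,991.15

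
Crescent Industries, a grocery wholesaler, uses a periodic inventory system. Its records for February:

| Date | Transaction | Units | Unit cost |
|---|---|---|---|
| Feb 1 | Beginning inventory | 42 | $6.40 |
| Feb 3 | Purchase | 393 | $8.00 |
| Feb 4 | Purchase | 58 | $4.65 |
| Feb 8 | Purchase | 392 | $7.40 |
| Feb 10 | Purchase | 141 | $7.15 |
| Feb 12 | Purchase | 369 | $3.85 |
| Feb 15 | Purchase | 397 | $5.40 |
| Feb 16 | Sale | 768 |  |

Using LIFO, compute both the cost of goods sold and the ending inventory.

Feb 16, 768 sold [LIFO — newest first]: 397 @ $5.40 + 369 @ $3.85 + 2 @ $7.15 = $3,578.75
Ending inventory: 42 @ $6.40 + 393 @ $8.00 + 58 @ $4.65 + 392 @ $7.40 + 139 @ $7.15 = $7,577.15
Check: goods available $11,155.90 = COGS $3,578.75 + ending $7,577.15

COGS = $3,578.75; ending inventory = $7,577.15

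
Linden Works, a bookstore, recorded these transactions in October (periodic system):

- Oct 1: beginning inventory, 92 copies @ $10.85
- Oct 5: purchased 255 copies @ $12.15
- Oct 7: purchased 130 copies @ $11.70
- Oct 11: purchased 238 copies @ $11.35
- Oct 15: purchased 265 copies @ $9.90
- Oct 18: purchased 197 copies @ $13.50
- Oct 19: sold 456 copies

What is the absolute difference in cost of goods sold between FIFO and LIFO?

$148.15

FIFO COGS: 92 @ $10.85 + 255 @ $12.15 + 109 @ $11.70 = $5,371.75
LIFO COGS: 197 @ $13.50 + 259 @ $9.90 = $5,223.60
Difference = |$5,371.75 − $5,223.60| = $148.15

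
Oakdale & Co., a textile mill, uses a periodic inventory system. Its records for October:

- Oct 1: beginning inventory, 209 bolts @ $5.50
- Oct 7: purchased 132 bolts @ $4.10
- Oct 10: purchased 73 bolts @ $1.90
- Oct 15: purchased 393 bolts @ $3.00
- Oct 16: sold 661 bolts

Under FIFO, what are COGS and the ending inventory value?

Oct 16, 661 sold [FIFO — oldest first]: 209 @ $5.50 + 132 @ $4.10 + 73 @ $1.90 + 247 @ $3.00 = $2,570.40
Ending inventory: 146 @ $3.00 = $438.00
Check: goods available $3,008.40 = COGS $2,570.40 + ending $438.00

COGS = $2,570.40; ending inventory = $438.00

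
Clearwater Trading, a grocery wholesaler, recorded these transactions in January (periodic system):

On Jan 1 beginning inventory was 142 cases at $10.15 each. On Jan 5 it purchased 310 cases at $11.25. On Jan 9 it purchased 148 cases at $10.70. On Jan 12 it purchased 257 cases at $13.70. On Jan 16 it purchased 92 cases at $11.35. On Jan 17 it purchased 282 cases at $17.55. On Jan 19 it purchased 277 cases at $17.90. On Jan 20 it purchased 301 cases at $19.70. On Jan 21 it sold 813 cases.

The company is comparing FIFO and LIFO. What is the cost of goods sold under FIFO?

COGS = $9,430.50

FIFO COGS: 142 @ $10.15 + 310 @ $11.25 + 148 @ $10.70 + 213 @ $13.70 = $9,430.50
LIFO COGS: 301 @ $19.70 + 277 @ $17.90 + 235 @ $17.55 = $15,012.25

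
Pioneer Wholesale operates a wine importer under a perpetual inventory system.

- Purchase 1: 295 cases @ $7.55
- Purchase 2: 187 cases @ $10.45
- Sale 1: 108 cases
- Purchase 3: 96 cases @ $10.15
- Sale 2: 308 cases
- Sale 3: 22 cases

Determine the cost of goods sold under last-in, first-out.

COGS = $4,098.80

Sale 1 (108) [LIFO — newest first]: 108 @ $10.45 = $1,128.60
Sale 2 (308) [LIFO — newest first]: 96 @ $10.15 + 79 @ $10.45 + 133 @ $7.55 = $2,804.10
Sale 3 (22) [LIFO — newest first]: 22 @ $7.55 = $166.10
Total COGS = $1,128.60 + $2,804.10 + $166.10 = $4,098.80
Ending inventory: 140 @ $7.55 = $1,057.00
Check: goods available $5,155.80 = COGS $4,098.80 + ending $1,057.00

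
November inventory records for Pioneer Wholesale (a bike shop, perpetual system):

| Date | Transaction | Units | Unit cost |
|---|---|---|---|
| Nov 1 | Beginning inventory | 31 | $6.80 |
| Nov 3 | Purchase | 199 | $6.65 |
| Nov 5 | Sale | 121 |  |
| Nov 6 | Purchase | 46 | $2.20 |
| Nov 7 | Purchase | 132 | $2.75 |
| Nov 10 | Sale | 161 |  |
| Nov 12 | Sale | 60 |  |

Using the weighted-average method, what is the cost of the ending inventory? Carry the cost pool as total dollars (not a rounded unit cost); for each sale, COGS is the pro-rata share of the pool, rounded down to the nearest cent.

After Nov 1: 31 on hand, pool $210.80 (≈ $6.8000 each)
After Nov 3: 230 on hand, pool $1,534.15 (≈ $6.6702 each)
Nov 5, sell 121: 121/230 × $1,534.15 → $807.09
After Nov 6: 155 on hand, pool $828.26 (≈ $5.3436 each)
After Nov 7: 287 on hand, pool $1,191.26 (≈ $4.1507 each)
Nov 10, sell 161: 161/287 × $1,191.26 → $668.26
Nov 12, sell 60: 60/126 × $523.00 → $249.04
Total COGS = $807.09 + $668.26 + $249.04 = $1,724.39
Ending inventory (cost pool remaining) = $273.96
Check: goods available $1,998.35 = COGS $1,724.39 + ending $273.96

Ending inventory = $273.96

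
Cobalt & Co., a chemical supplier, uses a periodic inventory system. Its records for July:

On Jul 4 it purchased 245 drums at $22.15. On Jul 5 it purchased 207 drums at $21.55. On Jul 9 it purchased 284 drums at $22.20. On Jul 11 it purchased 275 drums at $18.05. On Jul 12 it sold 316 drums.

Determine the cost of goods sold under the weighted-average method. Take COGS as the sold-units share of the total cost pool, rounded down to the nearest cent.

Jul 12, sell 316: 316/1011 × $21,156.15 → $6,612.60
Ending inventory (cost pool remaining) = $14,543.55

COGS = $6,612.60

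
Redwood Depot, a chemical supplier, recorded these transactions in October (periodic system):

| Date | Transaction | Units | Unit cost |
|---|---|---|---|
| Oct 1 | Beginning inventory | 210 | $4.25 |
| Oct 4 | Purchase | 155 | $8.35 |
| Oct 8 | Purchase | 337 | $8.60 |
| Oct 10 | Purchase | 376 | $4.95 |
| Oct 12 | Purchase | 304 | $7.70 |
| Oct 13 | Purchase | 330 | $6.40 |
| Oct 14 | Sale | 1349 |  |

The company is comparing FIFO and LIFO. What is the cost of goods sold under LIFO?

FIFO COGS: 210 @ $4.25 + 155 @ $8.35 + 337 @ $8.60 + 376 @ $4.95 + 271 @ $7.70 = $9,032.85
LIFO COGS: 330 @ $6.40 + 304 @ $7.70 + 376 @ $4.95 + 337 @ $8.60 + 2 @ $8.35 = $9,228.90

COGS = $9,228.90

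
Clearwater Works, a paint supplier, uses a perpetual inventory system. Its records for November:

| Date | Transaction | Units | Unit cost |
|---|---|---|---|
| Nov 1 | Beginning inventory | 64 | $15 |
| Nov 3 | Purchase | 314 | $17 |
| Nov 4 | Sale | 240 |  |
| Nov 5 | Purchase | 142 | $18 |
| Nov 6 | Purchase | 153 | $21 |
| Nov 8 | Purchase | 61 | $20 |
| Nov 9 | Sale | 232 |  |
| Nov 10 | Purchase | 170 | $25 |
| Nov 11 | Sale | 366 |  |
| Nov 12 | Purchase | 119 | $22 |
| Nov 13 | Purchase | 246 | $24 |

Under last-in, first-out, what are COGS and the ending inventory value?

Nov 4, 240 sold [LIFO — newest first]: 240 @ $17 = $4,080
Nov 9, 232 sold [LIFO — newest first]: 61 @ $20 + 153 @ $21 + 18 @ $18 = $4,757
Nov 11, 366 sold [LIFO — newest first]: 170 @ $25 + 124 @ $18 + 72 @ $17 = $7,706
Total COGS = $4,080 + $4,757 + $7,706 = $16,543
Ending inventory: 64 @ $15 + 2 @ $17 + 119 @ $22 + 246 @ $24 = $9,516
Check: goods available $26,059 = COGS $16,543 + ending $9,516

COGS = $16,543; ending inventory = $9,516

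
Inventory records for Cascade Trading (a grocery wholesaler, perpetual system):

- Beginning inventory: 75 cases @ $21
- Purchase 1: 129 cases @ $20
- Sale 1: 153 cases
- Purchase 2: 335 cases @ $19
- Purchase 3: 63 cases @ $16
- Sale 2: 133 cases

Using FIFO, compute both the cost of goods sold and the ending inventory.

COGS = $5,713; ending inventory = $5,815

Sale 1 (153) [FIFO — oldest first]: 75 @ $21 + 78 @ $20 = $3,135
Sale 2 (133) [FIFO — oldest first]: 51 @ $20 + 82 @ $19 = $2,578
Total COGS = $3,135 + $2,578 = $5,713
Ending inventory: 253 @ $19 + 63 @ $16 = $5,815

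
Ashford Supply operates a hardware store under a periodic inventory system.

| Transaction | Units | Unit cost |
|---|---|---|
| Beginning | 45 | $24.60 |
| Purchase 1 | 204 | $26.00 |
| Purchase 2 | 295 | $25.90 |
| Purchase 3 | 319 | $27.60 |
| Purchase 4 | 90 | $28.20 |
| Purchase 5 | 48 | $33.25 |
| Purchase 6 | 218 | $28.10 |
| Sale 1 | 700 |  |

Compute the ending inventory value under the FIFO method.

Ending inventory = $14,758.60

Sale 1 (700) [FIFO — oldest first]: 45 @ $24.60 + 204 @ $26.00 + 295 @ $25.90 + 156 @ $27.60 = $18,357.10
Ending inventory: 163 @ $27.60 + 90 @ $28.20 + 48 @ $33.25 + 218 @ $28.10 = $14,758.60
Check: goods available $33,115.70 = COGS $18,357.10 + ending $14,758.60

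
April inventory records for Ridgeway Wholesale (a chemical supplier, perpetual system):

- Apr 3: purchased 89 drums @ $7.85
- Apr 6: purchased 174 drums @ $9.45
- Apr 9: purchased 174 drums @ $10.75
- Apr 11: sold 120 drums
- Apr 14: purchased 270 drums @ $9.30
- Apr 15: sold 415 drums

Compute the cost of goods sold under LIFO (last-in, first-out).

Apr 11, 120 sold [LIFO — newest first]: 120 @ $10.75 = $1,290.00
Apr 15, 415 sold [LIFO — newest first]: 270 @ $9.30 + 54 @ $10.75 + 91 @ $9.45 = $3,951.45
Total COGS = $1,290.00 + $3,951.45 = $5,241.45
Ending inventory: 89 @ $7.85 + 83 @ $9.45 = $1,483.00
Check: goods available $6,724.45 = COGS $5,241.45 + ending $1,483.00

COGS = $5,241.45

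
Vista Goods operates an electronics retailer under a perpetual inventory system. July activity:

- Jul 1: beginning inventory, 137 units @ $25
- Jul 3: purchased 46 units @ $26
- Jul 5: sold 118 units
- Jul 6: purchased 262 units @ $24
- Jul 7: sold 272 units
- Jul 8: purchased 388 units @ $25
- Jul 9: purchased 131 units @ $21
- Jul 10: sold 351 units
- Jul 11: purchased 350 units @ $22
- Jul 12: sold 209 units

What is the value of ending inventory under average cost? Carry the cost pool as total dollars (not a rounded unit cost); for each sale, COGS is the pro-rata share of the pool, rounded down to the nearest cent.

After Jul 1: 137 on hand, pool $3,425.00 (≈ $25.0000 each)
After Jul 3: 183 on hand, pool $4,621.00 (≈ $25.2514 each)
Jul 5, sell 118: 118/183 × $4,621.00 → $2,979.66
After Jul 6: 327 on hand, pool $7,929.34 (≈ $24.2487 each)
Jul 7, sell 272: 272/327 × $7,929.34 → $6,595.65
After Jul 8: 443 on hand, pool $11,033.69 (≈ $24.9067 each)
After Jul 9: 574 on hand, pool $13,784.69 (≈ $24.0151 each)
Jul 10, sell 351: 351/574 × $13,784.69 → $8,429.31
After Jul 11: 573 on hand, pool $13,055.38 (≈ $22.7843 each)
Jul 12, sell 209: 209/573 × $13,055.38 → $4,761.90
Total COGS = $2,979.66 + $6,595.65 + $8,429.31 + $4,761.90 = $22,766.52
Ending inventory (cost pool remaining) = $8,293.48
Check: goods available $31,060.00 = COGS $22,766.52 + ending $8,293.48

Ending inventory = $8,293.48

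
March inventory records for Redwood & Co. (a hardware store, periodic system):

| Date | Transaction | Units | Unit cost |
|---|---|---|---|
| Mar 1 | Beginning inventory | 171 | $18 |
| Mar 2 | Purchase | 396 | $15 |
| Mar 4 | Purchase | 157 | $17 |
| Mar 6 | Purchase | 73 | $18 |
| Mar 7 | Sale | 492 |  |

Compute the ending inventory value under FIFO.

Ending inventory = $5,108

Mar 7, 492 sold [FIFO — oldest first]: 171 @ $18 + 321 @ $15 = $7,893
Ending inventory: 75 @ $15 + 157 @ $17 + 73 @ $18 = $5,108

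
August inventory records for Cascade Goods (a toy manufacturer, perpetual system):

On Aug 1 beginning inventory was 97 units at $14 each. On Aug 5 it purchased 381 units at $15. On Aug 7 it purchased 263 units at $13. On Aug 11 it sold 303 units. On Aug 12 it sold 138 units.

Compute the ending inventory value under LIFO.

Aug 11, 303 sold [LIFO — newest first]: 263 @ $13 + 40 @ $15 = $4,019
Aug 12, 138 sold [LIFO — newest first]: 138 @ $15 = $2,070
Total COGS = $4,019 + $2,070 = $6,089
Ending inventory: 97 @ $14 + 203 @ $15 = $4,403

Ending inventory = $4,403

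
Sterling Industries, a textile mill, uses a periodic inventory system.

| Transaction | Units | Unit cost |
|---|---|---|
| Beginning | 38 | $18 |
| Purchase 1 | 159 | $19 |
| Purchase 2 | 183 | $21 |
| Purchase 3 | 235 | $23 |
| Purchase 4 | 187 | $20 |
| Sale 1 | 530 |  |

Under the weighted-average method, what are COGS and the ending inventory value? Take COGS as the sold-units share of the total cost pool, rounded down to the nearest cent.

COGS = $11,031.53; ending inventory = $5,661.47

Sale 1, sell 530: 530/802 × $16,693.00 → $11,031.53
Ending inventory (cost pool remaining) = $5,661.47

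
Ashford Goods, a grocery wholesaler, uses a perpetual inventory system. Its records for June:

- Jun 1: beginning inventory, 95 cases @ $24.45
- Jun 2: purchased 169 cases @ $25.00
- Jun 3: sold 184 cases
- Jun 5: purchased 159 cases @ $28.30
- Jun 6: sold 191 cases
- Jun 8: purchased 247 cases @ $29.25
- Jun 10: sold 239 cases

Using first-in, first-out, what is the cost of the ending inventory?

Ending inventory = $1,638.00

Jun 3, 184 sold [FIFO — oldest first]: 95 @ $24.45 + 89 @ $25.00 = $4,547.75
Jun 6, 191 sold [FIFO — oldest first]: 80 @ $25.00 + 111 @ $28.30 = $5,141.30
Jun 10, 239 sold [FIFO — oldest first]: 48 @ $28.30 + 191 @ $29.25 = $6,945.15
Total COGS = $4,547.75 + $5,141.30 + $6,945.15 = $16,634.20
Ending inventory: 56 @ $29.25 = $1,638.00
Check: goods available $18,272.20 = COGS $16,634.20 + ending $1,638.00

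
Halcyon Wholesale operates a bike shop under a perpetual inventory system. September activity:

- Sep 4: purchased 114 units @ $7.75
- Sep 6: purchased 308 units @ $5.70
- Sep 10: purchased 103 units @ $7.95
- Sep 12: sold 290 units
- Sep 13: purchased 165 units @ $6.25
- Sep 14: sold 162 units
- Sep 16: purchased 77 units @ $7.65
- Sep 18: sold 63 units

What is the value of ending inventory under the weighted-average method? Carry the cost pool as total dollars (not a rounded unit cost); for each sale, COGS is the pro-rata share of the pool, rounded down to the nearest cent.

Ending inventory = $1,698.90

After Sep 4: 114 on hand, pool $883.50 (≈ $7.7500 each)
After Sep 6: 422 on hand, pool $2,639.10 (≈ $6.2538 each)
After Sep 10: 525 on hand, pool $3,457.95 (≈ $6.5866 each)
Sep 12, sell 290: 290/525 × $3,457.95 → $1,910.10
After Sep 13: 400 on hand, pool $2,579.10 (≈ $6.4478 each)
Sep 14, sell 162: 162/400 × $2,579.10 → $1,044.53
After Sep 16: 315 on hand, pool $2,123.62 (≈ $6.7417 each)
Sep 18, sell 63: 63/315 × $2,123.62 → $424.72
Total COGS = $1,910.10 + $1,044.53 + $424.72 = $3,379.35
Ending inventory (cost pool remaining) = $1,698.90
Check: goods available $5,078.25 = COGS $3,379.35 + ending $1,698.90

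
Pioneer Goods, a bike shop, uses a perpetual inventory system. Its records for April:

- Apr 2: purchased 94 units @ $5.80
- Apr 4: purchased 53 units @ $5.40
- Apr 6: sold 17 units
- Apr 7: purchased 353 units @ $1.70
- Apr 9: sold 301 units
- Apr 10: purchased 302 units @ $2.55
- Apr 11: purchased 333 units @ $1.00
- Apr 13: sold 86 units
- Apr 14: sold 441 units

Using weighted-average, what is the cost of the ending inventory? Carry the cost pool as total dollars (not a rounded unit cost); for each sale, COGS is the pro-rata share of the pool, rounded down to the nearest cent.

Ending inventory = $570.17

After Apr 2: 94 on hand, pool $545.20 (≈ $5.8000 each)
After Apr 4: 147 on hand, pool $831.40 (≈ $5.6558 each)
Apr 6, sell 17: 17/147 × $831.40 → $96.14
After Apr 7: 483 on hand, pool $1,335.36 (≈ $2.7647 each)
Apr 9, sell 301: 301/483 × $1,335.36 → $832.18
After Apr 10: 484 on hand, pool $1,273.28 (≈ $2.6307 each)
After Apr 11: 817 on hand, pool $1,606.28 (≈ $1.9661 each)
Apr 13, sell 86: 86/817 × $1,606.28 → $169.08
Apr 14, sell 441: 441/731 × $1,437.20 → $867.03
Total COGS = $96.14 + $832.18 + $169.08 + $867.03 = $1,964.43
Ending inventory (cost pool remaining) = $570.17
Check: goods available $2,534.60 = COGS $1,964.43 + ending $570.17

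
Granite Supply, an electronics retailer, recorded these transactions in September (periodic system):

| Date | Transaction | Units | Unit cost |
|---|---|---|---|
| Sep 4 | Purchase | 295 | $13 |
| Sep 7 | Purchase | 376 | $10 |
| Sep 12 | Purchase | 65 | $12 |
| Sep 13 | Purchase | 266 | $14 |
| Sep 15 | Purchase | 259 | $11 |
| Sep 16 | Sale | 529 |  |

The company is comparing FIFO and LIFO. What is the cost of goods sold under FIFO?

FIFO COGS: 295 @ $13 + 234 @ $10 = $6,175
LIFO COGS: 259 @ $11 + 266 @ $14 + 4 @ $12 = $6,621

COGS = $6,175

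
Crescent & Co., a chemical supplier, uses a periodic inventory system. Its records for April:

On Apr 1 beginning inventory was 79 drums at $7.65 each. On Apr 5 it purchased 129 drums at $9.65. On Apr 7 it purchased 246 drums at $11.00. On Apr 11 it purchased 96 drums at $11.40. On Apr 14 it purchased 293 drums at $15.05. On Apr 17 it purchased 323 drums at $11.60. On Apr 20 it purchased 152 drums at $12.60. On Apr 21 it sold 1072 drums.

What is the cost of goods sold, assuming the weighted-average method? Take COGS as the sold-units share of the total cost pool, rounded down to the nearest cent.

Apr 21, sell 1072: 1072/1318 × $15,721.25 → $12,786.93
Ending inventory (cost pool remaining) = $2,934.32
Check: goods available $15,721.25 = COGS $12,786.93 + ending $2,934.32

COGS = $12,786.93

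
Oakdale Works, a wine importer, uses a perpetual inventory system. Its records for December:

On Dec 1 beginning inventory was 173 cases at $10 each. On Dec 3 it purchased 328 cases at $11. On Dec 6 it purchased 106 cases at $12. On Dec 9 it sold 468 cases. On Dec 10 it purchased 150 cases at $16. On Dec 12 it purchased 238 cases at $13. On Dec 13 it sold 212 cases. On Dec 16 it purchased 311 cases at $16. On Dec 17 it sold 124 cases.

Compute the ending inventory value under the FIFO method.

Dec 9, 468 sold [FIFO — oldest first]: 173 @ $10 + 295 @ $11 = $4,975
Dec 13, 212 sold [FIFO — oldest first]: 33 @ $11 + 106 @ $12 + 73 @ $16 = $2,803
Dec 17, 124 sold [FIFO — oldest first]: 77 @ $16 + 47 @ $13 = $1,843
Total COGS = $4,975 + $2,803 + $1,843 = $9,621
Ending inventory: 191 @ $13 + 311 @ $16 = $7,459
Check: goods available $17,080 = COGS $9,621 + ending $7,459

Ending inventory = $7,459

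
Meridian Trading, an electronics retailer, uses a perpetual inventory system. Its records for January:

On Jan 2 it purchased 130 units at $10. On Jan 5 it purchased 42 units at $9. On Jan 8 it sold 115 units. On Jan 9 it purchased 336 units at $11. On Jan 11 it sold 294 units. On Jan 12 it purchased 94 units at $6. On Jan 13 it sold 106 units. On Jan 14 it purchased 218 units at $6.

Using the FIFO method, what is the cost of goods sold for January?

COGS = $5,416

Jan 8, 115 sold [FIFO — oldest first]: 115 @ $10 = $1,150
Jan 11, 294 sold [FIFO — oldest first]: 15 @ $10 + 42 @ $9 + 237 @ $11 = $3,135
Jan 13, 106 sold [FIFO — oldest first]: 99 @ $11 + 7 @ $6 = $1,131
Total COGS = $1,150 + $3,135 + $1,131 = $5,416
Ending inventory: 87 @ $6 + 218 @ $6 = $1,830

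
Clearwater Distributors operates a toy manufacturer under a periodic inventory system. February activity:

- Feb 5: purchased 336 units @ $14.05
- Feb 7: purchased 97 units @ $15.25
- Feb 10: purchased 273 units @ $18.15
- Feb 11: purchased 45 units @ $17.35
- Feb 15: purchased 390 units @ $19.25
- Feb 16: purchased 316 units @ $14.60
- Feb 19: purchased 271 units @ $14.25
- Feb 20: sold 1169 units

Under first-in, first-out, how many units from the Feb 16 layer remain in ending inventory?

Feb 20, 1169 sold [FIFO — oldest first]: 336 @ $14.05 + 97 @ $15.25 + 273 @ $18.15 + 45 @ $17.35 + 390 @ $19.25 + 28 @ $14.60 = $19,852.05
Ending inventory: 288 @ $14.60 + 271 @ $14.25 = $8,066.55

288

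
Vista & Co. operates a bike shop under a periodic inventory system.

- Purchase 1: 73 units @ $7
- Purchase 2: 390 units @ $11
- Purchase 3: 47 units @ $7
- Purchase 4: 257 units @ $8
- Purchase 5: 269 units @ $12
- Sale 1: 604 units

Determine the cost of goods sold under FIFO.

Sale 1 (604) [FIFO — oldest first]: 73 @ $7 + 390 @ $11 + 47 @ $7 + 94 @ $8 = $5,882
Ending inventory: 163 @ $8 + 269 @ $12 = $4,532

COGS = $5,882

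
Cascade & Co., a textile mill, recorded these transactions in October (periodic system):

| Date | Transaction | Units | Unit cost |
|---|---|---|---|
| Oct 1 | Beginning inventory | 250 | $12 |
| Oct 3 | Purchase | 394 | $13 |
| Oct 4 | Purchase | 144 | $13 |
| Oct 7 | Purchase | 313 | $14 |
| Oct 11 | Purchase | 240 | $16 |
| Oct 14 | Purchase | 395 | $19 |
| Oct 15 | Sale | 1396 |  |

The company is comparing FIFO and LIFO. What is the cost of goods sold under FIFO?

FIFO COGS: 250 @ $12 + 394 @ $13 + 144 @ $13 + 313 @ $14 + 240 @ $16 + 55 @ $19 = $19,261
LIFO COGS: 395 @ $19 + 240 @ $16 + 313 @ $14 + 144 @ $13 + 304 @ $13 = $21,551

COGS = $19,261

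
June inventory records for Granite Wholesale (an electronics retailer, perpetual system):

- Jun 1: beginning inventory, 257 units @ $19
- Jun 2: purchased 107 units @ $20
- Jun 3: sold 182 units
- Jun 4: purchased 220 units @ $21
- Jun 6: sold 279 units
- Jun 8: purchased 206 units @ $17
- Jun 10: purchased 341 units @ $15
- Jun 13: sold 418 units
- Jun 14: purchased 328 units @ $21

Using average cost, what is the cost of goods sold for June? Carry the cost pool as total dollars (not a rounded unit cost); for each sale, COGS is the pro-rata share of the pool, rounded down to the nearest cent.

COGS = $16,083.19

After Jun 1: 257 on hand, pool $4,883.00 (≈ $19.0000 each)
After Jun 2: 364 on hand, pool $7,023.00 (≈ $19.2940 each)
Jun 3, sell 182: 182/364 × $7,023.00 → $3,511.50
After Jun 4: 402 on hand, pool $8,131.50 (≈ $20.2276 each)
Jun 6, sell 279: 279/402 × $8,131.50 → $5,643.50
After Jun 8: 329 on hand, pool $5,990.00 (≈ $18.2067 each)
After Jun 10: 670 on hand, pool $11,105.00 (≈ $16.5746 each)
Jun 13, sell 418: 418/670 × $11,105.00 → $6,928.19
After Jun 14: 580 on hand, pool $11,064.81 (≈ $19.0773 each)
Total COGS = $3,511.50 + $5,643.50 + $6,928.19 = $16,083.19
Ending inventory (cost pool remaining) = $11,064.81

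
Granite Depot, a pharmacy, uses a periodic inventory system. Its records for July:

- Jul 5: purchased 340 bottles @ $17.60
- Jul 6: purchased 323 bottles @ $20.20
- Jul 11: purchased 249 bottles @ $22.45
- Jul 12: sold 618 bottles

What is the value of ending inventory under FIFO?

Ending inventory = $6,499.05

Jul 12, 618 sold [FIFO — oldest first]: 340 @ $17.60 + 278 @ $20.20 = $11,599.60
Ending inventory: 45 @ $20.20 + 249 @ $22.45 = $6,499.05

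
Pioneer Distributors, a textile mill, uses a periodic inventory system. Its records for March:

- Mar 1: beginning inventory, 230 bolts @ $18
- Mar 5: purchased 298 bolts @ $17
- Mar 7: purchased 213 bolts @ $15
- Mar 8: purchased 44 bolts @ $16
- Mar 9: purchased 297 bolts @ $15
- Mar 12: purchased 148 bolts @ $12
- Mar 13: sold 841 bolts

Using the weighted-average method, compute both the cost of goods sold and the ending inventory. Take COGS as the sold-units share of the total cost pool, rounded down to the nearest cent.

COGS = $13,220.79; ending inventory = $6,115.21

Mar 13, sell 841: 841/1230 × $19,336.00 → $13,220.79
Ending inventory (cost pool remaining) = $6,115.21
Check: goods available $19,336.00 = COGS $13,220.79 + ending $6,115.21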